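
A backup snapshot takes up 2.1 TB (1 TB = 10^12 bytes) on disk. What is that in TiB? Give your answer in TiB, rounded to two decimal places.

2.1 TB = 2.1 × 10^12 bytes = 2,100,000,000,000 bytes
1 TiB = 2^40 bytes = 1,099,511,627,776 bytes
2,100,000,000,000 / 1,099,511,627,776 = 1.91 TiB

1.91 TiB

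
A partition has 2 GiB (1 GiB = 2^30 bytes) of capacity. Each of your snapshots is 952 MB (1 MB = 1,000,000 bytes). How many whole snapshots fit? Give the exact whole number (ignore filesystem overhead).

2

Capacity: 2 GiB = 2,147,483,648 bytes
Per item: 952 MB = 952,000,000 bytes
⌊2,147,483,648 / 952,000,000⌋ = 2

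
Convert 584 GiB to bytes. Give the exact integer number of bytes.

584 × 1,073,741,824 = 627,065,225,216 bytes  (1 GiB = 2^30 bytes)

627,065,225,216 bytes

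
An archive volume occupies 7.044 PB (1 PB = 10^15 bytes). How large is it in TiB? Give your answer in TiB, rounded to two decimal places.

7.044 PB = 7.044 × 10^15 bytes = 7,044,000,000,000,000 bytes
1 TiB = 2^40 bytes = 1,099,511,627,776 bytes
7,044,000,000,000,000 / 1,099,511,627,776 = 6,406.48 TiB

6,406.48 TiB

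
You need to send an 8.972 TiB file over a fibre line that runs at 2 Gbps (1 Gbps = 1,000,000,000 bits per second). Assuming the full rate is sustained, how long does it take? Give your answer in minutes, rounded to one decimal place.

8.972 TiB = 9,864,818,324,406.272 bytes = 78,918,546,595,250.176 bits
2 Gbps = 2,000,000,000 bits/s
time = 78,918,546,595,250.176 / 2,000,000,000 = 39,459.27 s
39,459.27 s / 60 = 657.7 minutes

657.7 minutes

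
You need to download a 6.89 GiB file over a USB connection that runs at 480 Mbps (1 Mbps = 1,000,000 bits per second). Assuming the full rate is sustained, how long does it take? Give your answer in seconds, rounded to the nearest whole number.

6.89 GiB = 7,398,081,167.36 bytes = 59,184,649,338.88 bits
480 Mbps = 480,000,000 bits/s
time = 59,184,649,338.88 / 480,000,000 = 123 s

123 seconds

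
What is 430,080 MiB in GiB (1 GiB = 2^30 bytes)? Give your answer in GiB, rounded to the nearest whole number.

420 GiB

430,080 MiB = 430,080 × 2^20 bytes = 450,971,566,080 bytes
1 GiB = 2^30 bytes = 1,073,741,824 bytes
450,971,566,080 / 1,073,741,824 = 420 GiB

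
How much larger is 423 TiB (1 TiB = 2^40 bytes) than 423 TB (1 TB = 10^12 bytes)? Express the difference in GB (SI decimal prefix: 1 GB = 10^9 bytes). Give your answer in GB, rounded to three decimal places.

42,093.419 GB

423 TiB = 423 × 1,099,511,627,776 = 465,093,418,549,248 bytes
423 TB = 423 × 1,000,000,000,000 = 423,000,000,000,000 bytes
difference = 42,093,418,549,248 bytes
42,093,418,549,248 / 1,000,000,000 = 42,093.419 GB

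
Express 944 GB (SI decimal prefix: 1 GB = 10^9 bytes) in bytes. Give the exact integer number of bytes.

944 × 1,000,000,000 = 944,000,000,000 bytes

944,000,000,000 bytes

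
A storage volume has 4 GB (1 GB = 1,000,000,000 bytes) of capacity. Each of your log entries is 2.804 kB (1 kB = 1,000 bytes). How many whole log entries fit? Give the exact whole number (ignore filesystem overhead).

Capacity: 4 GB = 4,000,000,000 bytes
Per item: 2.804 kB = 2,804 bytes
⌊4,000,000,000 / 2,804⌋ = 1,426,533

1,426,533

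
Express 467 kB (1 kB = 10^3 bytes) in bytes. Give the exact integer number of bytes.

467,000 bytes

467 × 1,000 = 467,000 bytes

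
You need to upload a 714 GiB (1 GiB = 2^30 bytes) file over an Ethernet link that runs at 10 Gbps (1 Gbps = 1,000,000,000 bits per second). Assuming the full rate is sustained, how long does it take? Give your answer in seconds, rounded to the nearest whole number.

613 seconds

714 GiB = 766,651,662,336 bytes = 6,133,213,298,688 bits
10 Gbps = 10,000,000,000 bits/s
time = 6,133,213,298,688 / 10,000,000,000 = 613 s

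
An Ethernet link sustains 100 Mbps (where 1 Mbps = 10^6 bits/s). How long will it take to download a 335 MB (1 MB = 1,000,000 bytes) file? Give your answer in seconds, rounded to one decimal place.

26.8 seconds

335 MB = 335,000,000 bytes = 2,680,000,000 bits
100 Mbps = 100,000,000 bits/s
time = 2,680,000,000 / 100,000,000 = 26.8 s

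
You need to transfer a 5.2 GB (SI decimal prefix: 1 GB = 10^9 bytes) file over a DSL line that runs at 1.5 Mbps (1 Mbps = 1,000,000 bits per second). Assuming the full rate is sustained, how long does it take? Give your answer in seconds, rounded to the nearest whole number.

5.2 GB = 5,200,000,000 bytes = 41,600,000,000 bits
1.5 Mbps = 1,500,000 bits/s
time = 41,600,000,000 / 1,500,000 = 27,733 s

27,733 seconds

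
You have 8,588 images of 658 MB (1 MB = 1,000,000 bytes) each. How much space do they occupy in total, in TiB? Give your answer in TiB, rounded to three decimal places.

Total = 8,588 × 658 MB = 5,650,904 MB
= 5,650,904 × 1,000,000 bytes = 5,650,904,000,000 bytes
1 TiB = 1,099,511,627,776 bytes
5,650,904,000,000 / 1,099,511,627,776 = 5.139 TiB

5.139 TiB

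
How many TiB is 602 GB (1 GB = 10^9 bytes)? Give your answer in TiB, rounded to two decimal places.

0.55 TiB

602 GB = 602 × 10^9 bytes = 602,000,000,000 bytes
1 TiB = 1,099,511,627,776 bytes
602,000,000,000 / 1,099,511,627,776 = 0.55 TiB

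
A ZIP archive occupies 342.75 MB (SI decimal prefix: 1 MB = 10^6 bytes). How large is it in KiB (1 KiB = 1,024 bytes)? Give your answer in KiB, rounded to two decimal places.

342.75 MB = 342.75 × 10^6 bytes = 342,750,000 bytes
1 KiB = 2^10 bytes = 1,024 bytes
342,750,000 / 1,024 = 334,716.80 KiB

334,716.80 KiB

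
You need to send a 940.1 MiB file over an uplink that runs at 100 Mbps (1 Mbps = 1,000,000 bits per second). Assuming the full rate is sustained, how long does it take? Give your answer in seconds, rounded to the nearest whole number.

940.1 MiB = 985,766,297.6 bytes = 7,886,130,380.8 bits
100 Mbps = 100,000,000 bits/s
time = 7,886,130,380.8 / 100,000,000 = 79 s

79 seconds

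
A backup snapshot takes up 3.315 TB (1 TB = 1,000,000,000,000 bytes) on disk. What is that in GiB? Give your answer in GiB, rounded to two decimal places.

3.315 TB = 3.315 × 10^12 bytes = 3,315,000,000,000 bytes
1 GiB = 2^30 bytes = 1,073,741,824 bytes
3,315,000,000,000 / 1,073,741,824 = 3,087.33 GiB

3,087.33 GiB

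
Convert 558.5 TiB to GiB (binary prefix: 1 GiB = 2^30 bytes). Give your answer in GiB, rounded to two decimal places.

558.5 TiB = 558.5 × 2^40 bytes = 614,077,244,112,896 bytes
1 GiB = 2^30 bytes = 1,073,741,824 bytes
614,077,244,112,896 / 1,073,741,824 = 571,904.00 GiB

571,904.00 GiB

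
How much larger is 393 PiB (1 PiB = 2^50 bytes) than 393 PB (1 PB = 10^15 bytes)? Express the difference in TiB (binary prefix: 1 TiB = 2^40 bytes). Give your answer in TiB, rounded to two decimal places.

45,000.58 TiB

393 PiB = 393 × 1,125,899,906,842,624 = 442,478,663,389,151,232 bytes
393 PB = 393 × 1,000,000,000,000,000 = 393,000,000,000,000,000 bytes
difference = 49,478,663,389,151,232 bytes
49,478,663,389,151,232 / 1,099,511,627,776 = 45,000.58 TiB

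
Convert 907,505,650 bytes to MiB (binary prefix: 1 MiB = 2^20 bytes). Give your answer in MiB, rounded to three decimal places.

907,505,650 bytes given.
1 MiB = 2^20 bytes = 1,048,576 bytes
907,505,650 / 1,048,576 = 865.465 MiB

865.465 MiB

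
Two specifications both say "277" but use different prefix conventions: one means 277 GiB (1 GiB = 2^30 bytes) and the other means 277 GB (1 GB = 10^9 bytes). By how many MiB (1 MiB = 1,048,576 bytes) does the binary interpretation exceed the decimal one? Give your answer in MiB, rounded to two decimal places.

19,480.21 MiB

277 GiB = 277 × 1,073,741,824 = 297,426,485,248 bytes
277 GB = 277 × 1,000,000,000 = 277,000,000,000 bytes
difference = 20,426,485,248 bytes
20,426,485,248 / 1,048,576 = 19,480.21 MiB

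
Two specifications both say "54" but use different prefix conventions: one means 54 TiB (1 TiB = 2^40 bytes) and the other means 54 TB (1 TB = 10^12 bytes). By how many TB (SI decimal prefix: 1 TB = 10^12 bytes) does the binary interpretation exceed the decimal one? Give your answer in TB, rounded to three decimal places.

5.374 TB

54 TiB = 54 × 1,099,511,627,776 = 59,373,627,899,904 bytes
54 TB = 54 × 1,000,000,000,000 = 54,000,000,000,000 bytes
difference = 5,373,627,899,904 bytes
5,373,627,899,904 / 1,000,000,000,000 = 5.374 TB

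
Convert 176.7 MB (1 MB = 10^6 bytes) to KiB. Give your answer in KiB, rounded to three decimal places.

172,558.594 KiB

176.7 MB = 176.7 × 10^6 bytes = 176,700,000 bytes
1 KiB = 2^10 bytes = 1,024 bytes
176,700,000 / 1,024 = 172,558.594 KiB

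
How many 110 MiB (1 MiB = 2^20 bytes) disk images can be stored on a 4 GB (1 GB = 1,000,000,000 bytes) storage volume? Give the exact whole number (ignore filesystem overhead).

Capacity: 4 GB = 4,000,000,000 bytes
Per item: 110 MiB = 115,343,360 bytes
⌊4,000,000,000 / 115,343,360⌋ = 34

34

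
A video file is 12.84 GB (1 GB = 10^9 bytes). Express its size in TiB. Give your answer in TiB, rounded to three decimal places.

0.012 TiB

12.84 GB = 12.84 × 10^9 bytes = 12,840,000,000 bytes
1 TiB = 2^40 bytes = 1,099,511,627,776 bytes
12,840,000,000 / 1,099,511,627,776 = 0.012 TiB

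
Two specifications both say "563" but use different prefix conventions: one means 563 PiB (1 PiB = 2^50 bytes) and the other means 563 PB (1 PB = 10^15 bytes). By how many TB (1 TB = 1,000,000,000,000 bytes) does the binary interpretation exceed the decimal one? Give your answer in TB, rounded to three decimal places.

563 PiB = 563 × 1,125,899,906,842,624 = 633,881,647,552,397,312 bytes
563 PB = 563 × 1,000,000,000,000,000 = 563,000,000,000,000,000 bytes
difference = 70,881,647,552,397,312 bytes
70,881,647,552,397,312 / 1,000,000,000,000 = 70,881.648 TB

70,881.648 TB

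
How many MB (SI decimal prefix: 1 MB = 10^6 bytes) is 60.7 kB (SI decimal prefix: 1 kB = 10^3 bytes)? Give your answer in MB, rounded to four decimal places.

0.0607 MB

60.7 kB = 60.7 × 10^3 bytes = 60,700 bytes
1 MB = 1,000,000 bytes
60,700 / 1,000,000 = 0.0607 MB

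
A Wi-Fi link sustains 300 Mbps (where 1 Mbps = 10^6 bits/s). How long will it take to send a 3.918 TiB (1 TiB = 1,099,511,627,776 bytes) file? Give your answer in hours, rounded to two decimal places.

31.91 hours

3.918 TiB = 4,307,886,557,626.368 bytes = 34,463,092,461,010.944 bits
300 Mbps = 300,000,000 bits/s
time = 34,463,092,461,010.944 / 300,000,000 = 114,876.9749 s
114,876.9749 s / 3600 = 31.91 hours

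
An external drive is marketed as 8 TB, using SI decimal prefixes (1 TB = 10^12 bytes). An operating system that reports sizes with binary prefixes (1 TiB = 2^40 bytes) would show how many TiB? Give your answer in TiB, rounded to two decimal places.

8 TB × 1,000,000,000,000 bytes/TB = 8,000,000,000,000 bytes
1 TiB = 2^40 bytes = 1,099,511,627,776 bytes
8,000,000,000,000 / 1,099,511,627,776 = 7.28 TiB

7.28 TiB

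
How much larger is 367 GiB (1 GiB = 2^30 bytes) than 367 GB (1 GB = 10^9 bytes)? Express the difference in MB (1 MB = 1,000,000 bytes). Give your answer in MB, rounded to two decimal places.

367 GiB = 367 × 1,073,741,824 = 394,063,249,408 bytes
367 GB = 367 × 1,000,000,000 = 367,000,000,000 bytes
difference = 27,063,249,408 bytes
27,063,249,408 / 1,000,000 = 27,063.25 MB

27,063.25 MB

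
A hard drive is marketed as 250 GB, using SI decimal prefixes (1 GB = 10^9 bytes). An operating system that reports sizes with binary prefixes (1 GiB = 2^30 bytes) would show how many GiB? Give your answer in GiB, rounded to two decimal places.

250 GB = 250 × 10^9 bytes = 250,000,000,000 bytes
1 GiB = 1,073,741,824 bytes
250,000,000,000 / 1,073,741,824 = 232.83 GiB

232.83 GiB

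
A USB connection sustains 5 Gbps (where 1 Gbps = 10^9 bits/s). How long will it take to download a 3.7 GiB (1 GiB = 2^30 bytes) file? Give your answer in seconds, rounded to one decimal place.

3.7 GiB = 3,972,844,748.8 bytes = 31,782,757,990.4 bits
5 Gbps = 5,000,000,000 bits/s
time = 31,782,757,990.4 / 5,000,000,000 = 6.4 s

6.4 seconds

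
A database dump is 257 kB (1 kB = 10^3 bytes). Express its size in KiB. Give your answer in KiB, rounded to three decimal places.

250.977 KiB

257 kB × 1,000 bytes/kB = 257,000 bytes
1 KiB = 2^10 bytes = 1,024 bytes
257,000 / 1,024 = 250.977 KiB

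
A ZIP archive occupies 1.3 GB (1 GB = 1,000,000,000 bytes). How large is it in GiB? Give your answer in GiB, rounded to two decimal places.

1.21 GiB

1.3 GB × 1,000,000,000 bytes/GB = 1,300,000,000 bytes
1 GiB = 2^30 bytes = 1,073,741,824 bytes
1,300,000,000 / 1,073,741,824 = 1.21 GiB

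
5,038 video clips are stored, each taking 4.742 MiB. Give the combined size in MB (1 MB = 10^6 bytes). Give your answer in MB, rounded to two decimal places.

25,050.69 MB

Total = 5,038 × 4.742 MiB = 23890.196 MiB
= 23890.196 × 1,048,576 bytes = 25,050,686,160.896 bytes
1 MB = 1,000,000 bytes
25,050,686,160.896 / 1,000,000 = 25,050.69 MB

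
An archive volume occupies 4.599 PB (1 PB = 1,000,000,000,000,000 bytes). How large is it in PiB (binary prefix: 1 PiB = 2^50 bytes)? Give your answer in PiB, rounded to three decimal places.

4.085 PiB

4.599 PB = 4.599 × 10^15 bytes = 4,599,000,000,000,000 bytes
1 PiB = 1,125,899,906,842,624 bytes
4,599,000,000,000,000 / 1,125,899,906,842,624 = 4.085 PiB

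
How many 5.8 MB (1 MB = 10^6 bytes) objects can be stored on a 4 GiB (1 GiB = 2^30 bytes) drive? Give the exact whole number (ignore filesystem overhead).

Capacity: 4 GiB = 4,294,967,296 bytes
Per item: 5.8 MB = 5,800,000 bytes
⌊4,294,967,296 / 5,800,000⌋ = 740

740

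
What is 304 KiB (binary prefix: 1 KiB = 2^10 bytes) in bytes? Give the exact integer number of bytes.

304 × 1,024 = 311,296 bytes  (1 KiB = 2^10 bytes)

311,296 bytes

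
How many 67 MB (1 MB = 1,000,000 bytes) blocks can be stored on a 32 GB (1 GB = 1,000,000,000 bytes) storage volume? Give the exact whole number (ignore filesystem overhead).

Capacity: 32 GB = 32,000,000,000 bytes
Per item: 67 MB = 67,000,000 bytes
⌊32,000,000,000 / 67,000,000⌋ = 477

477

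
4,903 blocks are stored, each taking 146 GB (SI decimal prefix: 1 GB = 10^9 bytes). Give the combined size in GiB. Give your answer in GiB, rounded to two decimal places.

Total = 4,903 × 146 GB = 715,838 GB
= 715,838 × 1,000,000,000 bytes = 715,838,000,000,000 bytes
1 GiB = 1,073,741,824 bytes
715,838,000,000,000 / 1,073,741,824 = 666,676.09 GiB

666,676.09 GiB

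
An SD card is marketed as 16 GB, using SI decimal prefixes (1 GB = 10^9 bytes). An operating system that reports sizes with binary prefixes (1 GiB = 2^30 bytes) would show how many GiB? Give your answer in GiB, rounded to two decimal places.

14.90 GiB

16 GB × 1,000,000,000 bytes/GB = 16,000,000,000 bytes
1 GiB = 2^30 bytes = 1,073,741,824 bytes
16,000,000,000 / 1,073,741,824 = 14.90 GiB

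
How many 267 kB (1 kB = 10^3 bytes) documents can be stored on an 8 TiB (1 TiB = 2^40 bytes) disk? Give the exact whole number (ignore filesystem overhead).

Capacity: 8 TiB = 8,796,093,022,208 bytes
Per item: 267 kB = 267,000 bytes
⌊8,796,093,022,208 / 267,000⌋ = 32,944,168

32,944,168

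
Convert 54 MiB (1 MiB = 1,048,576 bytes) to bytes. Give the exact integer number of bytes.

56,623,104 bytes

54 × 1,048,576 = 56,623,104 bytes  (1 MiB = 2^20 bytes)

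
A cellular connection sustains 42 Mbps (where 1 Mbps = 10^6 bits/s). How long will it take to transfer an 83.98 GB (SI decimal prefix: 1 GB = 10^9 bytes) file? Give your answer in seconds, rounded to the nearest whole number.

15,996 seconds

83.98 GB = 83,980,000,000 bytes = 671,840,000,000 bits
42 Mbps = 42,000,000 bits/s
time = 671,840,000,000 / 42,000,000 = 15,996 s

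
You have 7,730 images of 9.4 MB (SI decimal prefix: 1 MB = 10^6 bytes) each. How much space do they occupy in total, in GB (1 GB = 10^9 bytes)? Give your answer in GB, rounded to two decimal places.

Total = 7,730 × 9.4 MB = 72,662 MB
= 72,662 × 1,000,000 bytes = 72,662,000,000 bytes
1 GB = 1,000,000,000 bytes
72,662,000,000 / 1,000,000,000 = 72.66 GB

72.66 GB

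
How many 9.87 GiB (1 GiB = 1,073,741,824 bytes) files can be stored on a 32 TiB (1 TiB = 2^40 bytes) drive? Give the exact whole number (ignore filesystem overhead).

Capacity: 32 TiB = 35,184,372,088,832 bytes
Per item: 9.87 GiB = 10,597,831,802.88 bytes
⌊35,184,372,088,832 / 10,597,831,802.88⌋ = 3,319

3,319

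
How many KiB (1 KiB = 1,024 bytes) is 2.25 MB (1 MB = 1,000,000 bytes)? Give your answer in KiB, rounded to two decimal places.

2,197.27 KiB

2.25 MB = 2.25 × 10^6 bytes = 2,250,000 bytes
1 KiB = 2^10 bytes = 1,024 bytes
2,250,000 / 1,024 = 2,197.27 KiB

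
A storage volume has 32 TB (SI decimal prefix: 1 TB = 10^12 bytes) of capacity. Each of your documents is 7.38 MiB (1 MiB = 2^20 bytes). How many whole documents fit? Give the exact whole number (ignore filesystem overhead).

Capacity: 32 TB = 32,000,000,000,000 bytes
Per item: 7.38 MiB = 7,738,490.88 bytes
⌊32,000,000,000,000 / 7,738,490.88⌋ = 4,135,173

4,135,173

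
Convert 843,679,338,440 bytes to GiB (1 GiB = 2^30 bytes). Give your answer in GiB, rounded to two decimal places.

785.74 GiB

843,679,338,440 bytes given.
1 GiB = 2^30 bytes = 1,073,741,824 bytes
843,679,338,440 / 1,073,741,824 = 785.74 GiB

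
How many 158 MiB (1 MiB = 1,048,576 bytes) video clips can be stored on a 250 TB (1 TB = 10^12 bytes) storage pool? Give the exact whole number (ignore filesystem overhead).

Capacity: 250 TB = 250,000,000,000,000 bytes
Per item: 158 MiB = 165,675,008 bytes
⌊250,000,000,000,000 / 165,675,008⌋ = 1,508,978

1,508,978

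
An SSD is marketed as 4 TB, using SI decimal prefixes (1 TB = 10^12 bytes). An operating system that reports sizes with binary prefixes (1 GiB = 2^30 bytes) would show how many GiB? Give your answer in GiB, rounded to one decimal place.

4 TB = 4 × 10^12 bytes = 4,000,000,000,000 bytes
1 GiB = 1,073,741,824 bytes
4,000,000,000,000 / 1,073,741,824 = 3,725.3 GiB

3,725.3 GiB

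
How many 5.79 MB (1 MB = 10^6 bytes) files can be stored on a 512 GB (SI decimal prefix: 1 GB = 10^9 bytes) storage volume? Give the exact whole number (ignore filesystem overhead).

88,428

Capacity: 512 GB = 512,000,000,000 bytes
Per item: 5.79 MB = 5,790,000 bytes
⌊512,000,000,000 / 5,790,000⌋ = 88,428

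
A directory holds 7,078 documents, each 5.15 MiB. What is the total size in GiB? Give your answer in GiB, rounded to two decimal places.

Total = 7,078 × 5.15 MiB = 36451.7 MiB
= 36451.7 × 1,048,576 bytes = 38,222,377,779.2 bytes
1 GiB = 1,073,741,824 bytes
38,222,377,779.2 / 1,073,741,824 = 35.60 GiB

35.60 GiB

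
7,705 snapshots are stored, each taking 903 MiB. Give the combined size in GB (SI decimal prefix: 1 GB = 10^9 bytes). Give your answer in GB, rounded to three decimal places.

Total = 7,705 × 903 MiB = 6,957,615 MiB
= 6,957,615 × 1,048,576 bytes = 7,295,588,106,240 bytes
1 GB = 1,000,000,000 bytes
7,295,588,106,240 / 1,000,000,000 = 7,295.588 GB

7,295.588 GB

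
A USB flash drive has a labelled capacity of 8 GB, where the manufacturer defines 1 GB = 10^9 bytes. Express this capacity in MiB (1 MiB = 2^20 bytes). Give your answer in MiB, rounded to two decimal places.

7,629.39 MiB

8 GB × 1,000,000,000 bytes/GB = 8,000,000,000 bytes
1 MiB = 1,048,576 bytes
8,000,000,000 / 1,048,576 = 7,629.39 MiB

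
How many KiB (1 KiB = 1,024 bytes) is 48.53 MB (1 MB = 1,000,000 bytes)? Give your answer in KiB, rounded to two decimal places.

47,392.58 KiB

48.53 MB × 1,000,000 bytes/MB = 48,530,000 bytes
1 KiB = 1,024 bytes
48,530,000 / 1,024 = 47,392.58 KiB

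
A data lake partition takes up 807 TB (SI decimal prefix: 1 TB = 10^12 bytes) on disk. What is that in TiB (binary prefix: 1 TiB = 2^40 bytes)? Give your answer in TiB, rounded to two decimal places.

807 TB × 1,000,000,000,000 bytes/TB = 807,000,000,000,000 bytes
1 TiB = 2^40 bytes = 1,099,511,627,776 bytes
807,000,000,000,000 / 1,099,511,627,776 = 733.96 TiB

733.96 TiB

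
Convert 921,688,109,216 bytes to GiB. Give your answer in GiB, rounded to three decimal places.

921,688,109,216 bytes given.
1 GiB = 1,073,741,824 bytes
921,688,109,216 / 1,073,741,824 = 858.389 GiB

858.389 GiB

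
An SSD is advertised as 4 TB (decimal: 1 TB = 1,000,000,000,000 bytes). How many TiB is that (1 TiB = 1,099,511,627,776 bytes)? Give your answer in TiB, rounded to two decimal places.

4 TB × 1,000,000,000,000 bytes/TB = 4,000,000,000,000 bytes
1 TiB = 2^40 bytes = 1,099,511,627,776 bytes
4,000,000,000,000 / 1,099,511,627,776 = 3.64 TiB

3.64 TiB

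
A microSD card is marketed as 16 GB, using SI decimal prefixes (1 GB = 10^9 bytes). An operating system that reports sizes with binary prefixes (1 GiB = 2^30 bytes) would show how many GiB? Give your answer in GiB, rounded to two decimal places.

16 GB = 16 × 10^9 bytes = 16,000,000,000 bytes
1 GiB = 1,073,741,824 bytes
16,000,000,000 / 1,073,741,824 = 14.90 GiB

14.90 GiB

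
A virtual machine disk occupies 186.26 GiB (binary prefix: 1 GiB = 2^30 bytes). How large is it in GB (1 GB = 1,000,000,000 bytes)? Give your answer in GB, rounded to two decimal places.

200.00 GB

186.26 GiB = 186.26 × 2^30 bytes = 199,995,152,138.24 bytes
1 GB = 1,000,000,000 bytes
199,995,152,138.24 / 1,000,000,000 = 200.00 GB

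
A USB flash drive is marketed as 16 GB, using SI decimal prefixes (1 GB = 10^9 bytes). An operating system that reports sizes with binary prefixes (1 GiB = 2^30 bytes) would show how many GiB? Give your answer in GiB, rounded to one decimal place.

16 GB = 16 × 10^9 bytes = 16,000,000,000 bytes
1 GiB = 1,073,741,824 bytes
16,000,000,000 / 1,073,741,824 = 14.9 GiB

14.9 GiB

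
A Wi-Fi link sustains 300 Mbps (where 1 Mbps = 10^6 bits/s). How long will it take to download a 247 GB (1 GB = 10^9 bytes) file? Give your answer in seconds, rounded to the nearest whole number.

6,587 seconds

247 GB = 247,000,000,000 bytes = 1,976,000,000,000 bits
300 Mbps = 300,000,000 bits/s
time = 1,976,000,000,000 / 300,000,000 = 6,587 s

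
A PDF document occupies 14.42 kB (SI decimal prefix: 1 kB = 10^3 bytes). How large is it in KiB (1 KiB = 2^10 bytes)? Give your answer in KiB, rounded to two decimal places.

14.42 kB = 14.42 × 10^3 bytes = 14,420 bytes
1 KiB = 1,024 bytes
14,420 / 1,024 = 14.08 KiB

14.08 KiB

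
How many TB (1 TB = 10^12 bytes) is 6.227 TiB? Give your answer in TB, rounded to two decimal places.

6.227 TiB × 1,099,511,627,776 bytes/TiB = 6,846,658,906,161.152 bytes
1 TB = 1,000,000,000,000 bytes
6,846,658,906,161.152 / 1,000,000,000,000 = 6.85 TB

6.85 TB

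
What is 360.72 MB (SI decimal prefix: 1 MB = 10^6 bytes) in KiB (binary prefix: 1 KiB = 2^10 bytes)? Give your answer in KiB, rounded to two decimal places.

360.72 MB = 360.72 × 10^6 bytes = 360,720,000 bytes
1 KiB = 1,024 bytes
360,720,000 / 1,024 = 352,265.63 KiB

352,265.63 KiB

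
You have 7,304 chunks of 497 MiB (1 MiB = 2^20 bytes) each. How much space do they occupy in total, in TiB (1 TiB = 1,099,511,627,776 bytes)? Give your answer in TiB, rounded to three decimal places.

3.462 TiB

Total = 7,304 × 497 MiB = 3,630,088 MiB
= 3,630,088 × 1,048,576 bytes = 3,806,423,154,688 bytes
1 TiB = 1,099,511,627,776 bytes
3,806,423,154,688 / 1,099,511,627,776 = 3.462 TiB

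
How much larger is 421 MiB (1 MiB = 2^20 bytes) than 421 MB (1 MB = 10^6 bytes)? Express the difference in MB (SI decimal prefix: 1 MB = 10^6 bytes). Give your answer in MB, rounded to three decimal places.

421 MiB = 421 × 1,048,576 = 441,450,496 bytes
421 MB = 421 × 1,000,000 = 421,000,000 bytes
difference = 20,450,496 bytes
20,450,496 / 1,000,000 = 20.450 MB

20.450 MB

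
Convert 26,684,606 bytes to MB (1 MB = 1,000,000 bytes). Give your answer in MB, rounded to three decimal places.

26.685 MB

26,684,606 bytes given.
1 MB = 1,000,000 bytes
26,684,606 / 1,000,000 = 26.685 MB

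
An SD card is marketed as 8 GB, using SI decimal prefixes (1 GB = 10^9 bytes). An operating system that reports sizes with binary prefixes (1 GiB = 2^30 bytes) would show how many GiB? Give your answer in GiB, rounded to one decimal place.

7.5 GiB

8 GB × 1,000,000,000 bytes/GB = 8,000,000,000 bytes
1 GiB = 2^30 bytes = 1,073,741,824 bytes
8,000,000,000 / 1,073,741,824 = 7.5 GiB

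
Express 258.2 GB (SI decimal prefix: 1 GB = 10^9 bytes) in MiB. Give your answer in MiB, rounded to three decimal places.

258.2 GB = 258.2 × 10^9 bytes = 258,200,000,000 bytes
1 MiB = 2^20 bytes = 1,048,576 bytes
258,200,000,000 / 1,048,576 = 246,238.708 MiB

246,238.708 MiB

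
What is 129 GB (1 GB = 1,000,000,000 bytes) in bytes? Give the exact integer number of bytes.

129 × 1,000,000,000 = 129,000,000,000 bytes

129,000,000,000 bytes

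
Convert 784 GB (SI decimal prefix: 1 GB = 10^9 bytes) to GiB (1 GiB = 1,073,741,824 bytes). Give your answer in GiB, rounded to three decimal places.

784 GB = 784 × 10^9 bytes = 784,000,000,000 bytes
1 GiB = 2^30 bytes = 1,073,741,824 bytes
784,000,000,000 / 1,073,741,824 = 730.157 GiB

730.157 GiB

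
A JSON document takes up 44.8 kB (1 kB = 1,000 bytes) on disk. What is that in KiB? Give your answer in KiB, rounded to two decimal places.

43.75 KiB

44.8 kB = 44.8 × 10^3 bytes = 44,800 bytes
1 KiB = 1,024 bytes
44,800 / 1,024 = 43.75 KiB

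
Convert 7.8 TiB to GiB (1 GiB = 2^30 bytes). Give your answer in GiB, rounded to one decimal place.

7,987.2 GiB

7.8 TiB × 1,099,511,627,776 bytes/TiB = 8,576,190,696,652.8 bytes
1 GiB = 2^30 bytes = 1,073,741,824 bytes
8,576,190,696,652.8 / 1,073,741,824 = 7,987.2 GiB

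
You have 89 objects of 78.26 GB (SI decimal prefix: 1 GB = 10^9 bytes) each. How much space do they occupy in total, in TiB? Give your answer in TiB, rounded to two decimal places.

Total = 89 × 78.26 GB = 6965.14 GB
= 6965.14 × 1,000,000,000 bytes = 6,965,140,000,000 bytes
1 TiB = 1,099,511,627,776 bytes
6,965,140,000,000 / 1,099,511,627,776 = 6.33 TiB

6.33 TiB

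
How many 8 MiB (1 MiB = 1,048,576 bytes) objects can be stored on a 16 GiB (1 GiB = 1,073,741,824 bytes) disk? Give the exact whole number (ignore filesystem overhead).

2,048

Capacity: 16 GiB = 17,179,869,184 bytes
Per item: 8 MiB = 8,388,608 bytes
⌊17,179,869,184 / 8,388,608⌋ = 2,048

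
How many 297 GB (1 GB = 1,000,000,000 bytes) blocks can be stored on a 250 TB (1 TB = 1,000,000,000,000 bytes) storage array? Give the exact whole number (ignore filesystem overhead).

841

Capacity: 250 TB = 250,000,000,000,000 bytes
Per item: 297 GB = 297,000,000,000 bytes
⌊250,000,000,000,000 / 297,000,000,000⌋ = 841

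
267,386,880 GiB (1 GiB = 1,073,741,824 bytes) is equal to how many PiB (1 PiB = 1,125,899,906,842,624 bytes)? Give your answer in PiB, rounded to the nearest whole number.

255 PiB

267,386,880 GiB × 1,073,741,824 bytes/GiB = 287,104,476,244,869,120 bytes
1 PiB = 2^50 bytes = 1,125,899,906,842,624 bytes
287,104,476,244,869,120 / 1,125,899,906,842,624 = 255 PiB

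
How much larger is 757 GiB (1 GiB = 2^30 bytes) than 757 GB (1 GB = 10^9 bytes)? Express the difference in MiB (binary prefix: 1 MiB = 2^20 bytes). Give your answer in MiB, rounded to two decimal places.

757 GiB = 757 × 1,073,741,824 = 812,822,560,768 bytes
757 GB = 757 × 1,000,000,000 = 757,000,000,000 bytes
difference = 55,822,560,768 bytes
55,822,560,768 / 1,048,576 = 53,236.54 MiB

53,236.54 MiB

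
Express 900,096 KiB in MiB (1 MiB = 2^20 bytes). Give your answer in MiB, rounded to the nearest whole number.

900,096 KiB × 1,024 bytes/KiB = 921,698,304 bytes
1 MiB = 2^20 bytes = 1,048,576 bytes
921,698,304 / 1,048,576 = 879 MiB

879 MiB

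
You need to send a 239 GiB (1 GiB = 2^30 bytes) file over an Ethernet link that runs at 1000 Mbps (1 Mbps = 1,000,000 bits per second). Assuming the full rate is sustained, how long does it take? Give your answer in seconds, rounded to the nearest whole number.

239 GiB = 256,624,295,936 bytes = 2,052,994,367,488 bits
1000 Mbps = 1,000,000,000 bits/s
time = 2,052,994,367,488 / 1,000,000,000 = 2,053 s

2,053 seconds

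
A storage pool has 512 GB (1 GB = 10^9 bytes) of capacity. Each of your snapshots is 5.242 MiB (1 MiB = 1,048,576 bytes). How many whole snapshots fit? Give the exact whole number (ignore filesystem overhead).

93,147

Capacity: 512 GB = 512,000,000,000 bytes
Per item: 5.242 MiB = 5,496,635.392 bytes
⌊512,000,000,000 / 5,496,635.392⌋ = 93,147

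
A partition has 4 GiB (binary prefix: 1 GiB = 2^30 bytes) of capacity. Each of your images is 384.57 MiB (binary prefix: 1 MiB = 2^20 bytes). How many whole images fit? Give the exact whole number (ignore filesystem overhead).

10

Capacity: 4 GiB = 4,294,967,296 bytes
Per item: 384.57 MiB = 403,250,872.32 bytes
⌊4,294,967,296 / 403,250,872.32⌋ = 10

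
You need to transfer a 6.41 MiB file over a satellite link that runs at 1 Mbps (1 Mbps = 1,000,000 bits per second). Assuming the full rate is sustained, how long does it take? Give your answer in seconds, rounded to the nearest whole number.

6.41 MiB = 6,721,372.16 bytes = 53,770,977.28 bits
1 Mbps = 1,000,000 bits/s
time = 53,770,977.28 / 1,000,000 = 54 s

54 seconds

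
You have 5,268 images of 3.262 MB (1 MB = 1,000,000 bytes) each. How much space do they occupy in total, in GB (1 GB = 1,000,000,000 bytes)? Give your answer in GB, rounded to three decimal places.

17.184 GB

Total = 5,268 × 3.262 MB = 17184.216 MB
= 17184.216 × 1,000,000 bytes = 17,184,216,000 bytes
1 GB = 1,000,000,000 bytes
17,184,216,000 / 1,000,000,000 = 17.184 GB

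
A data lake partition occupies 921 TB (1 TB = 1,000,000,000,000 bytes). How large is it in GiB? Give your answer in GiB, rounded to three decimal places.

857,748.091 GiB

921 TB = 921 × 10^12 bytes = 921,000,000,000,000 bytes
1 GiB = 1,073,741,824 bytes
921,000,000,000,000 / 1,073,741,824 = 857,748.091 GiB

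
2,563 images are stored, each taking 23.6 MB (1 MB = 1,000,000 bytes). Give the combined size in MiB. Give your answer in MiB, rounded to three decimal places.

57,684.708 MiB

Total = 2,563 × 23.6 MB = 60486.8 MB
= 60486.8 × 1,000,000 bytes = 60,486,800,000 bytes
1 MiB = 1,048,576 bytes
60,486,800,000 / 1,048,576 = 57,684.708 MiB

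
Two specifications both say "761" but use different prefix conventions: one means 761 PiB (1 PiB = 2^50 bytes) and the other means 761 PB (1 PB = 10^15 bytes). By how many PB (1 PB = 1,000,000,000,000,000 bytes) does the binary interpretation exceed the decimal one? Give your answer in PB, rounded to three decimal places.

761 PiB = 761 × 1,125,899,906,842,624 = 856,809,829,107,236,864 bytes
761 PB = 761 × 1,000,000,000,000,000 = 761,000,000,000,000,000 bytes
difference = 95,809,829,107,236,864 bytes
95,809,829,107,236,864 / 1,000,000,000,000,000 = 95.810 PB

95.810 PB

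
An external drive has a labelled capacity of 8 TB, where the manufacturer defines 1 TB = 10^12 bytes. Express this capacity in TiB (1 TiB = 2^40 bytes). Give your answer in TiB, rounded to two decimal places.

7.28 TiB

8 TB × 1,000,000,000,000 bytes/TB = 8,000,000,000,000 bytes
1 TiB = 2^40 bytes = 1,099,511,627,776 bytes
8,000,000,000,000 / 1,099,511,627,776 = 7.28 TiB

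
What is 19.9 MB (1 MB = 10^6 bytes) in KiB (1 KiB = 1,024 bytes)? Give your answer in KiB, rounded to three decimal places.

19,433.594 KiB

19.9 MB × 1,000,000 bytes/MB = 19,900,000 bytes
1 KiB = 2^10 bytes = 1,024 bytes
19,900,000 / 1,024 = 19,433.594 KiB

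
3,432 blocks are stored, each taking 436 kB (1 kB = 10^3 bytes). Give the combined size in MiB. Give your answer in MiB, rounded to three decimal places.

Total = 3,432 × 436 kB = 1,496,352 kB
= 1,496,352 × 1,000 bytes = 1,496,352,000 bytes
1 MiB = 1,048,576 bytes
1,496,352,000 / 1,048,576 = 1,427.032 MiB

1,427.032 MiB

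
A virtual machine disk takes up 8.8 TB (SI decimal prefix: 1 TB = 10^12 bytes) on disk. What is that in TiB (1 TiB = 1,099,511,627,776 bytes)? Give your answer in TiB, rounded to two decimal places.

8.00 TiB

8.8 TB × 1,000,000,000,000 bytes/TB = 8,800,000,000,000 bytes
1 TiB = 2^40 bytes = 1,099,511,627,776 bytes
8,800,000,000,000 / 1,099,511,627,776 = 8.00 TiB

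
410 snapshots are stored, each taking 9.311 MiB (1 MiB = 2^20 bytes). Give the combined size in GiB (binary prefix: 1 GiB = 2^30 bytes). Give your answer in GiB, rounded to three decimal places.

Total = 410 × 9.311 MiB = 3817.51 MiB
= 3817.51 × 1,048,576 bytes = 4,002,949,365.76 bytes
1 GiB = 1,073,741,824 bytes
4,002,949,365.76 / 1,073,741,824 = 3.728 GiB

3.728 GiB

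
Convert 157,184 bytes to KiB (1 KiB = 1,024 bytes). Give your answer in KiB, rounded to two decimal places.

153.50 KiB

157,184 bytes given.
1 KiB = 2^10 bytes = 1,024 bytes
157,184 / 1,024 = 153.50 KiB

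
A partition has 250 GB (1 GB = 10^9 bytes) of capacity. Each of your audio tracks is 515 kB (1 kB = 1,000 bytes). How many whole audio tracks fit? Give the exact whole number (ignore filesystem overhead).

485,436

Capacity: 250 GB = 250,000,000,000 bytes
Per item: 515 kB = 515,000 bytes
⌊250,000,000,000 / 515,000⌋ = 485,436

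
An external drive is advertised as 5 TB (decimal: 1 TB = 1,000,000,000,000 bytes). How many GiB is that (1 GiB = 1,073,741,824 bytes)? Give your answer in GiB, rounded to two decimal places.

4,656.61 GiB

5 TB = 5 × 10^12 bytes = 5,000,000,000,000 bytes
1 GiB = 1,073,741,824 bytes
5,000,000,000,000 / 1,073,741,824 = 4,656.61 GiB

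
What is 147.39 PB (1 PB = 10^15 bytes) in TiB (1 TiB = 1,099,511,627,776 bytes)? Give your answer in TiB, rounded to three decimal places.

134,050.424 TiB

147.39 PB × 1,000,000,000,000,000 bytes/PB = 147,390,000,000,000,000 bytes
1 TiB = 2^40 bytes = 1,099,511,627,776 bytes
147,390,000,000,000,000 / 1,099,511,627,776 = 134,050.424 TiB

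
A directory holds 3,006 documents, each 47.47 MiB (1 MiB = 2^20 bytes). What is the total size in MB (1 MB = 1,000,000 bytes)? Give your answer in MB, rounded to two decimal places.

Total = 3,006 × 47.47 MiB = 142694.82 MiB
= 142694.82 × 1,048,576 bytes = 149,626,363,576.32 bytes
1 MB = 1,000,000 bytes
149,626,363,576.32 / 1,000,000 = 149,626.36 MB

149,626.36 MB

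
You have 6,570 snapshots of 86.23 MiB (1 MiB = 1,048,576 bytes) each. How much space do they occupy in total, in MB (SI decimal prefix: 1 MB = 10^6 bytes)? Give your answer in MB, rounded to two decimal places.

Total = 6,570 × 86.23 MiB = 566531.1 MiB
= 566531.1 × 1,048,576 bytes = 594,050,914,713.6 bytes
1 MB = 1,000,000 bytes
594,050,914,713.6 / 1,000,000 = 594,050.91 MB

594,050.91 MB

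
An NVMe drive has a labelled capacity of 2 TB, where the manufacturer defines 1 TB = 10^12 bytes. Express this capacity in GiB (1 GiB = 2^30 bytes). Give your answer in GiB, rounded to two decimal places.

1,862.65 GiB

2 TB = 2 × 10^12 bytes = 2,000,000,000,000 bytes
1 GiB = 2^30 bytes = 1,073,741,824 bytes
2,000,000,000,000 / 1,073,741,824 = 1,862.65 GiB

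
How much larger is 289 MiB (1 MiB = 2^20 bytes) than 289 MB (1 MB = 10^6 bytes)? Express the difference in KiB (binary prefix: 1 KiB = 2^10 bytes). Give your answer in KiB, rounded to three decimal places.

289 MiB = 289 × 1,048,576 = 303,038,464 bytes
289 MB = 289 × 1,000,000 = 289,000,000 bytes
difference = 14,038,464 bytes
14,038,464 / 1,024 = 13,709.438 KiB

13,709.438 KiB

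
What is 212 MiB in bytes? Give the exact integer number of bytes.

212 × 1,048,576 = 222,298,112 bytes

222,298,112 bytes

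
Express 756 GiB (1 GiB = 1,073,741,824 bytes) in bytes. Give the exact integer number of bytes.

756 × 1,073,741,824 = 811,748,818,944 bytes  (1 GiB = 2^30 bytes)

811,748,818,944 bytes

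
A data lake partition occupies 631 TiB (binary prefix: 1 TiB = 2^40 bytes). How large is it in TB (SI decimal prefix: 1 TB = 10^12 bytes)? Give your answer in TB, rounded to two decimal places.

693.79 TB

631 TiB = 631 × 2^40 bytes = 693,791,837,126,656 bytes
1 TB = 10^12 bytes = 1,000,000,000,000 bytes
693,791,837,126,656 / 1,000,000,000,000 = 693.79 TB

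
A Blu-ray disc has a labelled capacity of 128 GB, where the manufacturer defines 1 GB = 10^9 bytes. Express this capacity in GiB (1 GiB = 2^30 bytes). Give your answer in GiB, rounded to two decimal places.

119.21 GiB

128 GB = 128 × 10^9 bytes = 128,000,000,000 bytes
1 GiB = 1,073,741,824 bytes
128,000,000,000 / 1,073,741,824 = 119.21 GiB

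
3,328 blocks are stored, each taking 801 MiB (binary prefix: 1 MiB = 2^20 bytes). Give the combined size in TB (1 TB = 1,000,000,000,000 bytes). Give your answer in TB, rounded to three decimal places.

2.795 TB

Total = 3,328 × 801 MiB = 2,665,728 MiB
= 2,665,728 × 1,048,576 bytes = 2,795,218,403,328 bytes
1 TB = 1,000,000,000,000 bytes
2,795,218,403,328 / 1,000,000,000,000 = 2.795 TB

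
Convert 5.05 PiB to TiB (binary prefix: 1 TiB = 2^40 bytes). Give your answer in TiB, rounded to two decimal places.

5,171.20 TiB

5.05 PiB = 5.05 × 2^50 bytes = 5,685,794,529,555,251.2 bytes
1 TiB = 2^40 bytes = 1,099,511,627,776 bytes
5,685,794,529,555,251.2 / 1,099,511,627,776 = 5,171.20 TiB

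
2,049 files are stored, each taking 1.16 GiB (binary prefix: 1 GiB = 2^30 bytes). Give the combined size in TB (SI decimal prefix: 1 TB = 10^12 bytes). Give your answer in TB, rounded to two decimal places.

Total = 2,049 × 1.16 GiB = 2376.84 GiB
= 2376.84 × 1,073,741,824 bytes = 2,552,112,516,956.16 bytes
1 TB = 1,000,000,000,000 bytes
2,552,112,516,956.16 / 1,000,000,000,000 = 2.55 TB

2.55 TB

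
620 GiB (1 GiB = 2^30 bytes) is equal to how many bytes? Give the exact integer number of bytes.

620 × 1,073,741,824 = 665,719,930,880 bytes  (1 GiB = 2^30 bytes)

665,719,930,880 bytes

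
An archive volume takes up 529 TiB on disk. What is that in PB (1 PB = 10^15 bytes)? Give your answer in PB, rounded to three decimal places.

0.582 PB

529 TiB × 1,099,511,627,776 bytes/TiB = 581,641,651,093,504 bytes
1 PB = 10^15 bytes = 1,000,000,000,000,000 bytes
581,641,651,093,504 / 1,000,000,000,000,000 = 0.582 PB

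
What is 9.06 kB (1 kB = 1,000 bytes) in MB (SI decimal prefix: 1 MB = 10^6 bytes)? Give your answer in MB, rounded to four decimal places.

9.06 kB × 1,000 bytes/kB = 9,060 bytes
1 MB = 1,000,000 bytes
9,060 / 1,000,000 = 0.0091 MB

0.0091 MB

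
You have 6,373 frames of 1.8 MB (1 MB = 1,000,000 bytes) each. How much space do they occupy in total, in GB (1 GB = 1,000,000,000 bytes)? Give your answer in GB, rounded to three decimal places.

11.471 GB

Total = 6,373 × 1.8 MB = 11471.4 MB
= 11471.4 × 1,000,000 bytes = 11,471,400,000 bytes
1 GB = 1,000,000,000 bytes
11,471,400,000 / 1,000,000,000 = 11.471 GB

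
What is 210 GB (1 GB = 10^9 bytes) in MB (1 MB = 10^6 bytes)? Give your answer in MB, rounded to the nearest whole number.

210 GB = 210 × 10^9 bytes = 210,000,000,000 bytes
1 MB = 1,000,000 bytes
210,000,000,000 / 1,000,000 = 210,000 MB

210,000 MB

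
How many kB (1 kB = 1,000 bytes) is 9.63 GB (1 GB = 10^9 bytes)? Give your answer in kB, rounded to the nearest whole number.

9.63 GB × 1,000,000,000 bytes/GB = 9,630,000,000 bytes
1 kB = 1,000 bytes
9,630,000,000 / 1,000 = 9,630,000 kB

9,630,000 kB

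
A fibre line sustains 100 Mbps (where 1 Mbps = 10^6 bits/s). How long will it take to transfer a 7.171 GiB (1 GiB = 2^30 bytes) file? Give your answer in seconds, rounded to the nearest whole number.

7.171 GiB = 7,699,802,619.904 bytes = 61,598,420,959.232 bits
100 Mbps = 100,000,000 bits/s
time = 61,598,420,959.232 / 100,000,000 = 616 s

616 seconds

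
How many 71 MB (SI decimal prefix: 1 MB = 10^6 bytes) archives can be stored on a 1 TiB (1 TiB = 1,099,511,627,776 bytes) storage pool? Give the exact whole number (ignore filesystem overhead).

Capacity: 1 TiB = 1,099,511,627,776 bytes
Per item: 71 MB = 71,000,000 bytes
⌊1,099,511,627,776 / 71,000,000⌋ = 15,486

15,486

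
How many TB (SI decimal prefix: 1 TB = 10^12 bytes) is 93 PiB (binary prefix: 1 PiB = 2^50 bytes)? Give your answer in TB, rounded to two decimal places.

104,708.69 TB

93 PiB × 1,125,899,906,842,624 bytes/PiB = 104,708,691,336,364,032 bytes
1 TB = 1,000,000,000,000 bytes
104,708,691,336,364,032 / 1,000,000,000,000 = 104,708.69 TB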